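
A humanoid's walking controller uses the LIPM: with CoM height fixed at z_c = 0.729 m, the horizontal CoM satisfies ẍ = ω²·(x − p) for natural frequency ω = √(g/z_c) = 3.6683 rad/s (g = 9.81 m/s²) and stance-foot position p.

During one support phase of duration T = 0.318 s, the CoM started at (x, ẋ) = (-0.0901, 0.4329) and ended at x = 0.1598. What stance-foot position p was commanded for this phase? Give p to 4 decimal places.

ωT = 3.6683·0.318 = 1.166519; cosh(ωT) = 1.761123, sinh(ωT) = 1.449674
x(T) = p + (x₀−p)·cosh(ωT) + (ẋ₀/ω)·sinh(ωT) ⇒ p·(1 − cosh) = x(T) − x₀·cosh − (ẋ₀/ω)·sinh
numerator   = 0.1598 − (-0.0901)·1.761123 − (0.4329/3.6683)·1.449674 = 0.147400
denominator = 1 − 1.761123 = -0.761123
p = 0.147400 / -0.761123 = -0.1937

p = -0.1937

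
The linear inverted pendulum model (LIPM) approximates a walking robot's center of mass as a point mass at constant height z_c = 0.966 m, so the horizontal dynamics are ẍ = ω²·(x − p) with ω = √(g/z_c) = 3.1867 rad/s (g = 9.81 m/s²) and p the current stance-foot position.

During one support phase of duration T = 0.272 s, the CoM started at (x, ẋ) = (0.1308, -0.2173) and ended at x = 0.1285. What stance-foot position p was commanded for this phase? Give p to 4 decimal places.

p = -0.0305

ωT = 3.1867·0.272 = 0.866782; cosh(ωT) = 1.399772, sinh(ωT) = 0.979471
x(T) = p + (x₀−p)·cosh(ωT) + (ẋ₀/ω)·sinh(ωT) ⇒ p·(1 − cosh) = x(T) − x₀·cosh − (ẋ₀/ω)·sinh
numerator   = 0.1285 − (0.1308)·1.399772 − (-0.2173/3.1867)·0.979471 = 0.012200
denominator = 1 − 1.399772 = -0.399772
p = 0.012200 / -0.399772 = -0.0305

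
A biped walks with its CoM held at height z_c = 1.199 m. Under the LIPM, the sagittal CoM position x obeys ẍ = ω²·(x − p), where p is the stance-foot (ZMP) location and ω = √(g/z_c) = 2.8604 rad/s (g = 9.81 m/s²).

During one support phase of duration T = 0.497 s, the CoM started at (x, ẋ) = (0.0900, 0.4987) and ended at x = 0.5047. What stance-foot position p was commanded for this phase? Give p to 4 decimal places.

p = 0.0275

ωT = 2.8604·0.497 = 1.421619; cosh(ωT) = 2.192573, sinh(ωT) = 1.951250
x(T) = p + (x₀−p)·cosh(ωT) + (ẋ₀/ω)·sinh(ωT) ⇒ p·(1 − cosh) = x(T) − x₀·cosh − (ẋ₀/ω)·sinh
numerator   = 0.5047 − (0.0900)·2.192573 − (0.4987/2.8604)·1.951250 = -0.032825
denominator = 1 − 2.192573 = -1.192573
p = -0.032825 / -1.192573 = 0.0275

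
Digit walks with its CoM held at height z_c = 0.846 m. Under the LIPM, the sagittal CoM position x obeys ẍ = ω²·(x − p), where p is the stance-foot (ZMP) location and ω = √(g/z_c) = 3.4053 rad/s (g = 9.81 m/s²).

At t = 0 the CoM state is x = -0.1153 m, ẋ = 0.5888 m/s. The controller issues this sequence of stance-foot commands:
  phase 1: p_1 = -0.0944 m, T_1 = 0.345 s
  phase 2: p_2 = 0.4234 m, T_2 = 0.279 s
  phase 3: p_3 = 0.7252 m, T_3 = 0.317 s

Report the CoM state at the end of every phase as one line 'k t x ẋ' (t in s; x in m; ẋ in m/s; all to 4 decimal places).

1 0.3450 0.1217 0.9399
2 0.6240 0.2785 0.2674
3 0.9410 0.0942 -1.5411

phase 1: p=-0.0944, T=0.345, ωT=1.174828, cosh=1.773230, sinh=1.464358; start (x,ẋ)=(-0.115300, 0.588800) → end (x,ẋ)=(0.121737, 0.939858)
phase 2: p=0.4234, T=0.279, ωT=0.950079, cosh=1.486312, sinh=1.099601; start (x,ẋ)=(0.121737, 0.939858) → end (x,ẋ)=(0.278523, 0.267354)
phase 3: p=0.7252, T=0.317, ωT=1.079480, cosh=1.641461, sinh=1.301688; start (x,ẋ)=(0.278523, 0.267354) → end (x,ẋ)=(0.094195, -1.541105)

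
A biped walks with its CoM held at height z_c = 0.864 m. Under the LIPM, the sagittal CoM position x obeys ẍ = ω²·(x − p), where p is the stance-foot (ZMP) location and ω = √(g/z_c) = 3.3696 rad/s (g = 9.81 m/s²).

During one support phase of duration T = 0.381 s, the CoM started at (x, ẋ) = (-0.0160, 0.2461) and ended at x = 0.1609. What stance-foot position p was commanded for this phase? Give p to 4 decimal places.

p = -0.0745

ωT = 3.3696·0.381 = 1.283818; cosh(ωT) = 1.943687, sinh(ωT) = 1.666709
x(T) = p + (x₀−p)·cosh(ωT) + (ẋ₀/ω)·sinh(ωT) ⇒ p·(1 − cosh) = x(T) − x₀·cosh − (ẋ₀/ω)·sinh
numerator   = 0.1609 − (-0.0160)·1.943687 − (0.2461/3.3696)·1.666709 = 0.070270
denominator = 1 − 1.943687 = -0.943687
p = 0.070270 / -0.943687 = -0.0745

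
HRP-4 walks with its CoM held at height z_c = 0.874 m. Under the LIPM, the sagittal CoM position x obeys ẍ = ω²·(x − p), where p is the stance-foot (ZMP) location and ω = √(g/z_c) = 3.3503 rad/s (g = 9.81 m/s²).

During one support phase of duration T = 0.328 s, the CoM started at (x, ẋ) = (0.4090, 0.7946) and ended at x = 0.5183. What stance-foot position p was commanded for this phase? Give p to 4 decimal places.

p = 0.7194

ωT = 3.3503·0.328 = 1.098898; cosh(ωT) = 1.667048, sinh(ωT) = 1.333810
x(T) = p + (x₀−p)·cosh(ωT) + (ẋ₀/ω)·sinh(ωT) ⇒ p·(1 − cosh) = x(T) − x₀·cosh − (ẋ₀/ω)·sinh
numerator   = 0.5183 − (0.4090)·1.667048 − (0.7946/3.3503)·1.333810 = -0.479866
denominator = 1 − 1.667048 = -0.667048
p = -0.479866 / -0.667048 = 0.7194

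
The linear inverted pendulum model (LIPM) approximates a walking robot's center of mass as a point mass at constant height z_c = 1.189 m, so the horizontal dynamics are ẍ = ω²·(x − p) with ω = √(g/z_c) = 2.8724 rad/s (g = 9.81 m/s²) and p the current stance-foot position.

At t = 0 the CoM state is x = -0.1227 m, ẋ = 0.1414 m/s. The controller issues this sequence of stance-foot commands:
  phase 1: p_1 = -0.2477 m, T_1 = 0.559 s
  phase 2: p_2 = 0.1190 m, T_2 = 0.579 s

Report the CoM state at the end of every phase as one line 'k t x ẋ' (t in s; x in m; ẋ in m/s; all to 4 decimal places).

1 0.5590 0.1938 1.2246
2 1.1380 1.4077 3.8930

phase 1: p=-0.2477, T=0.559, ωT=1.605672, cosh=2.590979, sinh=2.390225; start (x,ẋ)=(-0.122700, 0.141400) → end (x,ẋ)=(0.193836, 1.224575)
phase 2: p=0.1190, T=0.579, ωT=1.663120, cosh=2.732645, sinh=2.543098; start (x,ẋ)=(0.193836, 1.224575) → end (x,ẋ)=(1.407686, 3.892992)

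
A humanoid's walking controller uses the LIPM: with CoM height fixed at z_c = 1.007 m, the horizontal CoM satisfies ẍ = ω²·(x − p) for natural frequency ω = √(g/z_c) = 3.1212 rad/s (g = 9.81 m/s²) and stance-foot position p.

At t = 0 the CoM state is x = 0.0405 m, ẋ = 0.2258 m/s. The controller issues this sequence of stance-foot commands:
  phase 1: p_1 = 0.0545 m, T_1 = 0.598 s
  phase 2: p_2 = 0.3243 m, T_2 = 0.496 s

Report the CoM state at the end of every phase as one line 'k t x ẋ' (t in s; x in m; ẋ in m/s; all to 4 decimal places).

1 0.5980 0.2364 0.6095
2 1.0940 0.5468 0.8823

phase 1: p=0.0545, T=0.598, ωT=1.866478, cosh=3.310075, sinh=3.155407; start (x,ẋ)=(0.040500, 0.225800) → end (x,ẋ)=(0.236434, 0.609534)
phase 2: p=0.3243, T=0.496, ωT=1.548115, cosh=2.457623, sinh=2.244975; start (x,ẋ)=(0.236434, 0.609534) → end (x,ẋ)=(0.546775, 0.882323)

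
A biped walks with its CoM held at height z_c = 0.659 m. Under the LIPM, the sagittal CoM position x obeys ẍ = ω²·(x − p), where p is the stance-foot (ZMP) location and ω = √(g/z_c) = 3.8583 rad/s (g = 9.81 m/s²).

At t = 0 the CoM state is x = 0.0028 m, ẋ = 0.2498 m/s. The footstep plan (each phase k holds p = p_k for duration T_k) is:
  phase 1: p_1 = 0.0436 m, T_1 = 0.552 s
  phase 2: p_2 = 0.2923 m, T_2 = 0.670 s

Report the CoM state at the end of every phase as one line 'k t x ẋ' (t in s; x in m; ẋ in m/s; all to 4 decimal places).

phase 1: p=0.0436, T=0.552, ωT=2.129782, cosh=4.265946, sinh=4.147083; start (x,ẋ)=(0.002800, 0.249800) → end (x,ẋ)=(0.138046, 0.412805)
phase 2: p=0.2923, T=0.670, ωT=2.585061, cosh=6.669745, sinh=6.594353; start (x,ẋ)=(0.138046, 0.412805) → end (x,ẋ)=(-0.030994, -1.171372)

1 0.5520 0.1380 0.4128
2 1.2220 -0.0310 -1.1714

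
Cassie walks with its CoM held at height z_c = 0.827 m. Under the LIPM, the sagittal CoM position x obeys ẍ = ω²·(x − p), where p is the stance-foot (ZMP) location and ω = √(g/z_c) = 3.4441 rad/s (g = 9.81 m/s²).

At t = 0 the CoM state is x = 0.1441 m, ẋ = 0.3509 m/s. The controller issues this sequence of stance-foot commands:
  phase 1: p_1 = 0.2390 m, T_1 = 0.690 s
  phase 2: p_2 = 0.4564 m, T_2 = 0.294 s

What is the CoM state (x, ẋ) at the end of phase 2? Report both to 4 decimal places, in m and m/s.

x = 0.2179, ẋ = -0.5266

phase 1: p=0.2390, T=0.690, ωT=2.376429, cosh=5.429635, sinh=5.336753; start (x,ẋ)=(0.144100, 0.350900) → end (x,ẋ)=(0.267459, 0.160967)
phase 2: p=0.4564, T=0.294, ωT=1.012565, cosh=1.557970, sinh=1.194684; start (x,ẋ)=(0.267459, 0.160967) → end (x,ẋ)=(0.217872, -0.526635)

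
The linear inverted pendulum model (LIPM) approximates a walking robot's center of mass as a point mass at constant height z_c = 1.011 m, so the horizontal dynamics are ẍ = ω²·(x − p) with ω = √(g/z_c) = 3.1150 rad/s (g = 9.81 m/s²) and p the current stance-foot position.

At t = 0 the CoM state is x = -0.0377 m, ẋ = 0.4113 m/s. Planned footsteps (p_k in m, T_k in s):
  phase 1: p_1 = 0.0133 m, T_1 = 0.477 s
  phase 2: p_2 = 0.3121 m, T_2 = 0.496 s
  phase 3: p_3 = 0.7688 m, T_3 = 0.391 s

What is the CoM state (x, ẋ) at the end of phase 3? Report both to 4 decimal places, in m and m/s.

phase 1: p=0.0133, T=0.477, ωT=1.485855, cosh=2.322525, sinh=2.096217; start (x,ẋ)=(-0.037700, 0.411300) → end (x,ẋ)=(0.171633, 0.622239)
phase 2: p=0.3121, T=0.496, ωT=1.545040, cosh=2.450731, sinh=2.237428; start (x,ẋ)=(0.171633, 0.622239) → end (x,ẋ)=(0.414791, 0.545941)
phase 3: p=0.7688, T=0.391, ωT=1.217965, cosh=1.838067, sinh=1.542235; start (x,ẋ)=(0.414791, 0.545941) → end (x,ẋ)=(0.388403, -0.697205)

x = 0.3884, ẋ = -0.6972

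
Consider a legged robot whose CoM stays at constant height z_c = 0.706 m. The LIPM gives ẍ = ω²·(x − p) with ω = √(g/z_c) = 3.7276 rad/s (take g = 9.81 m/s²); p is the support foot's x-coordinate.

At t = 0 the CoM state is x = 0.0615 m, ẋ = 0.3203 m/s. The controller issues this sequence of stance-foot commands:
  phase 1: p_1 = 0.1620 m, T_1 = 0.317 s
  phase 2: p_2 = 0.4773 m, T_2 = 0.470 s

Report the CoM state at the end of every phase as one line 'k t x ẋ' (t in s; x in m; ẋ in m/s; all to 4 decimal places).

1 0.3170 0.1097 0.0181
2 0.7870 -0.6010 -3.7785

phase 1: p=0.1620, T=0.317, ωT=1.181649, cosh=1.783259, sinh=1.476487; start (x,ẋ)=(0.061500, 0.320300) → end (x,ẋ)=(0.109652, 0.018051)
phase 2: p=0.4773, T=0.470, ωT=1.751972, cosh=2.969697, sinh=2.796265; start (x,ẋ)=(0.109652, 0.018051) → end (x,ẋ)=(-0.600962, -3.778522)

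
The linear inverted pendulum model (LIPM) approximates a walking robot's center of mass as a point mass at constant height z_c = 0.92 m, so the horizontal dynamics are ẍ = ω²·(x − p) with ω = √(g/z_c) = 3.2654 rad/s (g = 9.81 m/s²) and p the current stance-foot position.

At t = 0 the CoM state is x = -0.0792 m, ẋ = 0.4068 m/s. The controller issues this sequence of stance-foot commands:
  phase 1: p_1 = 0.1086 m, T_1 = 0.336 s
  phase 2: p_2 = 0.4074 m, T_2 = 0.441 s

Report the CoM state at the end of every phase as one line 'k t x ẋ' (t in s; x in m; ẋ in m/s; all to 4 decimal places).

phase 1: p=0.1086, T=0.336, ωT=1.097174, cosh=1.664751, sinh=1.330938; start (x,ẋ)=(-0.079200, 0.406800) → end (x,ẋ)=(-0.038233, -0.138967)
phase 2: p=0.4074, T=0.441, ωT=1.440041, cosh=2.228894, sinh=1.991976; start (x,ẋ)=(-0.038233, -0.138967) → end (x,ẋ)=(-0.670643, -3.208409)

1 0.3360 -0.0382 -0.1390
2 0.7770 -0.6706 -3.2084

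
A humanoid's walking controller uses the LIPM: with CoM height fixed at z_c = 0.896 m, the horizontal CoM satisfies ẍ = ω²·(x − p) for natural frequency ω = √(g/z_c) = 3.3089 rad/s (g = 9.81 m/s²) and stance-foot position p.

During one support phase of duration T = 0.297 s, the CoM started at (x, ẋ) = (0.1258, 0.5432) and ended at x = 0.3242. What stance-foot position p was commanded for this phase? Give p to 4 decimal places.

p = 0.1070

ωT = 3.3089·0.297 = 0.982743; cosh(ωT) = 1.523029, sinh(ωT) = 1.148746
x(T) = p + (x₀−p)·cosh(ωT) + (ẋ₀/ω)·sinh(ωT) ⇒ p·(1 − cosh) = x(T) − x₀·cosh − (ẋ₀/ω)·sinh
numerator   = 0.3242 − (0.1258)·1.523029 − (0.5432/3.3089)·1.148746 = -0.055979
denominator = 1 − 1.523029 = -0.523029
p = -0.055979 / -0.523029 = 0.1070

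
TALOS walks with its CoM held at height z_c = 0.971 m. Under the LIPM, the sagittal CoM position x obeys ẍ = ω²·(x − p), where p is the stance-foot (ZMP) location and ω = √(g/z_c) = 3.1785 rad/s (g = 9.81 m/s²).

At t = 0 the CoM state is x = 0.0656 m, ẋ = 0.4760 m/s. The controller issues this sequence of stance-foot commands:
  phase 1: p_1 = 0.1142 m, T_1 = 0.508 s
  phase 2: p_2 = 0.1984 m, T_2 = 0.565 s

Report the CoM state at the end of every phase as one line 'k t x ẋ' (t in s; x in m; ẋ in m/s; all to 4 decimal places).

1 0.5080 0.3487 0.8708
2 1.0730 1.4661 4.0945

phase 1: p=0.1142, T=0.508, ωT=1.614678, cosh=2.612612, sinh=2.413657; start (x,ẋ)=(0.065600, 0.476000) → end (x,ẋ)=(0.348687, 0.870753)
phase 2: p=0.1984, T=0.565, ωT=1.795852, cosh=3.095297, sinh=2.929311; start (x,ẋ)=(0.348687, 0.870753) → end (x,ẋ)=(1.466071, 4.094536)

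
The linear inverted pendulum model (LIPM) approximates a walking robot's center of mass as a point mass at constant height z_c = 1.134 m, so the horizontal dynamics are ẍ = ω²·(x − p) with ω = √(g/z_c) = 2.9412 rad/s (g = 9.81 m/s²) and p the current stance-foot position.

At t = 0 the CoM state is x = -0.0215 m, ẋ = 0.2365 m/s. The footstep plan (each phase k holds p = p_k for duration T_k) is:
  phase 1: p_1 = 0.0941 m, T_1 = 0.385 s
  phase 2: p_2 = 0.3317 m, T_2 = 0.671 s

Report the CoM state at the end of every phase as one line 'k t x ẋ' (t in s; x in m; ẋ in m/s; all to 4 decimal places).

1 0.3850 0.0079 -0.0677
2 1.0560 -0.9370 -3.6086

phase 1: p=0.0941, T=0.385, ωT=1.132362, cosh=1.712624, sinh=1.390353; start (x,ẋ)=(-0.021500, 0.236500) → end (x,ẋ)=(0.007918, -0.067688)
phase 2: p=0.3317, T=0.671, ωT=1.973545, cosh=3.667553, sinh=3.528590; start (x,ẋ)=(0.007918, -0.067688) → end (x,ẋ)=(-0.936994, -3.608553)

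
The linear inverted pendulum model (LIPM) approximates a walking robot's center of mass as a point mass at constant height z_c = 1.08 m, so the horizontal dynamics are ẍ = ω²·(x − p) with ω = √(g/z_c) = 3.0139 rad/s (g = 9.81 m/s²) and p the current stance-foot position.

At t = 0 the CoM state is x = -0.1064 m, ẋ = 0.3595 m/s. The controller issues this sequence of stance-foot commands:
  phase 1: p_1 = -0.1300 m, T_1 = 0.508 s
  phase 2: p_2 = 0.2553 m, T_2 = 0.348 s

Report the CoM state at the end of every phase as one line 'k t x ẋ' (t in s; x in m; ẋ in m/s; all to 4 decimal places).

1 0.5080 0.1899 1.0266
2 0.8560 0.5770 1.3983

phase 1: p=-0.1300, T=0.508, ωT=1.531061, cosh=2.419693, sinh=2.203387; start (x,ẋ)=(-0.106400, 0.359500) → end (x,ẋ)=(0.189926, 1.026602)
phase 2: p=0.2553, T=0.348, ωT=1.048837, cosh=1.602338, sinh=1.251993; start (x,ẋ)=(0.189926, 1.026602) → end (x,ẋ)=(0.577006, 1.398283)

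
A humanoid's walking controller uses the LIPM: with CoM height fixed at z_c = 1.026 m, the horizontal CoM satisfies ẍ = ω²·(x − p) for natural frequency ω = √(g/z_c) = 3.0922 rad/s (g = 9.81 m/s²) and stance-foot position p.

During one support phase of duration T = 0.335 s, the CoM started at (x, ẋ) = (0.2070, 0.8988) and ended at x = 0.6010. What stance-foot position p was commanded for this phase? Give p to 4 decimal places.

ωT = 3.0922·0.335 = 1.035887; cosh(ωT) = 1.586258, sinh(ωT) = 1.231346
x(T) = p + (x₀−p)·cosh(ωT) + (ẋ₀/ω)·sinh(ωT) ⇒ p·(1 − cosh) = x(T) − x₀·cosh − (ẋ₀/ω)·sinh
numerator   = 0.6010 − (0.2070)·1.586258 − (0.8988/3.0922)·1.231346 = -0.085267
denominator = 1 − 1.586258 = -0.586258
p = -0.085267 / -0.586258 = 0.1454

p = 0.1454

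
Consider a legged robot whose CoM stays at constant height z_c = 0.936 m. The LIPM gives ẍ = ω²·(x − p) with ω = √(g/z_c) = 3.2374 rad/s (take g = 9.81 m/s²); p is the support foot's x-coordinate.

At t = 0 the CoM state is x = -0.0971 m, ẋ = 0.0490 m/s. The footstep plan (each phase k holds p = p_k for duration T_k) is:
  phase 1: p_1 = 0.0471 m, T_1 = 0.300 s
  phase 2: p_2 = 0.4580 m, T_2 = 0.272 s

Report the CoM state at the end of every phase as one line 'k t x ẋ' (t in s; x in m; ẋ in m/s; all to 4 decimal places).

phase 1: p=0.0471, T=0.300, ωT=0.971220, cosh=1.509893, sinh=1.131272; start (x,ẋ)=(-0.097100, 0.049000) → end (x,ẋ)=(-0.153504, -0.454130)
phase 2: p=0.4580, T=0.272, ωT=0.880573, cosh=1.413413, sinh=0.998868; start (x,ẋ)=(-0.153504, -0.454130) → end (x,ẋ)=(-0.546425, -2.619316)

1 0.3000 -0.1535 -0.4541
2 0.5720 -0.5464 -2.6193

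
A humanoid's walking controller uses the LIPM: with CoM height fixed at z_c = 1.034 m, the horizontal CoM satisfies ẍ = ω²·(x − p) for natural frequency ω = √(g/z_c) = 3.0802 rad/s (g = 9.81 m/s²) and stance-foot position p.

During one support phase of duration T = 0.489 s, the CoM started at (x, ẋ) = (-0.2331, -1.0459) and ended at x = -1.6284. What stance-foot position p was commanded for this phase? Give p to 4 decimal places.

p = 0.2555

ωT = 3.0802·0.489 = 1.506218; cosh(ωT) = 2.365695, sinh(ωT) = 2.143948
x(T) = p + (x₀−p)·cosh(ωT) + (ẋ₀/ω)·sinh(ωT) ⇒ p·(1 − cosh) = x(T) − x₀·cosh − (ẋ₀/ω)·sinh
numerator   = -1.6284 − (-0.2331)·2.365695 − (-1.0459/3.0802)·2.143948 = -0.348967
denominator = 1 − 2.365695 = -1.365695
p = -0.348967 / -1.365695 = 0.2555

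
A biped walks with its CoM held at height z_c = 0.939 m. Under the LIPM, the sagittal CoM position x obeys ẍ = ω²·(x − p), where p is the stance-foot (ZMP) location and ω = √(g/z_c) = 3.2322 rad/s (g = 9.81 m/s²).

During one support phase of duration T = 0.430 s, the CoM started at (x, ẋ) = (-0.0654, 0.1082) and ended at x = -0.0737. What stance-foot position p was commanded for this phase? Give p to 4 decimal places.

p = -0.0024

ωT = 3.2322·0.430 = 1.389846; cosh(ωT) = 2.131673, sinh(ωT) = 1.882559
x(T) = p + (x₀−p)·cosh(ωT) + (ẋ₀/ω)·sinh(ωT) ⇒ p·(1 − cosh) = x(T) − x₀·cosh − (ẋ₀/ω)·sinh
numerator   = -0.0737 − (-0.0654)·2.131673 − (0.1082/3.2322)·1.882559 = 0.002692
denominator = 1 − 2.131673 = -1.131673
p = 0.002692 / -1.131673 = -0.0024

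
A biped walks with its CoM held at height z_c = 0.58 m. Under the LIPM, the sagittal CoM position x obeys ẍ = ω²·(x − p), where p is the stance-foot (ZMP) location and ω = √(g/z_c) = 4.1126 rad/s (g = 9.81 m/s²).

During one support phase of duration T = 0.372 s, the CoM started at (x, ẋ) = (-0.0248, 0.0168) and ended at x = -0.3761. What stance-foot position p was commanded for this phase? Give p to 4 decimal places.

p = 0.2294

ωT = 4.1126·0.372 = 1.529887; cosh(ωT) = 2.417108, sinh(ωT) = 2.200548
x(T) = p + (x₀−p)·cosh(ωT) + (ẋ₀/ω)·sinh(ωT) ⇒ p·(1 − cosh) = x(T) − x₀·cosh − (ẋ₀/ω)·sinh
numerator   = -0.3761 − (-0.0248)·2.417108 − (0.0168/4.1126)·2.200548 = -0.325145
denominator = 1 − 2.417108 = -1.417108
p = -0.325145 / -1.417108 = 0.2294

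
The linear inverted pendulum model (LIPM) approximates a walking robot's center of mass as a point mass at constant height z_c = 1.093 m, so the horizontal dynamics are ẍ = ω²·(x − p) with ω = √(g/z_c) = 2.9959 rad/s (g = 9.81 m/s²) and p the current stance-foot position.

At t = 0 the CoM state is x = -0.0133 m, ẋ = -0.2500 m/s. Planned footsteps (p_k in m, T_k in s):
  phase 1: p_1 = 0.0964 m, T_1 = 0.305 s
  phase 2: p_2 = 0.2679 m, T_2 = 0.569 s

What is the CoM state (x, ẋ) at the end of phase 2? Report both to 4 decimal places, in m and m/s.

phase 1: p=0.0964, T=0.305, ωT=0.913749, cosh=1.447336, sinh=1.046319; start (x,ẋ)=(-0.013300, -0.250000) → end (x,ẋ)=(-0.149685, -0.705707)
phase 2: p=0.2679, T=0.569, ωT=1.704667, cosh=2.840694, sinh=2.658861; start (x,ẋ)=(-0.149685, -0.705707) → end (x,ẋ)=(-1.544647, -5.331049)

x = -1.5446, ẋ = -5.3310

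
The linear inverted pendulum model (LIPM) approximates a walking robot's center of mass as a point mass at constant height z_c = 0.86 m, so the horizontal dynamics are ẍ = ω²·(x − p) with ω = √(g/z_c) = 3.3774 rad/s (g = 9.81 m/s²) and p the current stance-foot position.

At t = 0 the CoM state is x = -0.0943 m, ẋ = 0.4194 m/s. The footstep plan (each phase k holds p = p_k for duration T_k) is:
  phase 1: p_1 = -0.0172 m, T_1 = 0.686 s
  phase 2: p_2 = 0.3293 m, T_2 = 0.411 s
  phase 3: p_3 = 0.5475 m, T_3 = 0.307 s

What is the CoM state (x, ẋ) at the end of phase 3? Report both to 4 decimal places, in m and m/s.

phase 1: p=-0.0172, T=0.686, ωT=2.316896, cosh=5.121361, sinh=5.022781; start (x,ẋ)=(-0.094300, 0.419400) → end (x,ẋ)=(0.211664, 0.839979)
phase 2: p=0.3293, T=0.411, ωT=1.388111, cosh=2.128410, sinh=1.878864; start (x,ẋ)=(0.211664, 0.839979) → end (x,ẋ)=(0.546206, 1.041339)
phase 3: p=0.5475, T=0.307, ωT=1.036862, cosh=1.587459, sinh=1.232893; start (x,ẋ)=(0.546206, 1.041339) → end (x,ẋ)=(0.925579, 1.647696)

x = 0.9256, ẋ = 1.6477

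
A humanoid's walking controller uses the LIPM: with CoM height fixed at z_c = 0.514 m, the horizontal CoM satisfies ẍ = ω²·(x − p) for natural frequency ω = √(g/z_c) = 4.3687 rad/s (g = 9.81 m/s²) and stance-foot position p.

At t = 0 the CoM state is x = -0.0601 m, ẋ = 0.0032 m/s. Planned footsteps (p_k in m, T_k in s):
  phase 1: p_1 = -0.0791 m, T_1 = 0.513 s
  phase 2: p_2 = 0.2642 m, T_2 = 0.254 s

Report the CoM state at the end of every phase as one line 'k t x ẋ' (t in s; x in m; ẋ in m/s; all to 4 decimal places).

phase 1: p=-0.0791, T=0.513, ωT=2.241143, cosh=4.755206, sinh=4.648869; start (x,ẋ)=(-0.060100, 0.003200) → end (x,ẋ)=(0.014654, 0.401097)
phase 2: p=0.2642, T=0.254, ωT=1.109650, cosh=1.681485, sinh=1.351811; start (x,ẋ)=(0.014654, 0.401097) → end (x,ẋ)=(-0.031296, -0.799293)

1 0.5130 0.0147 0.4011
2 0.7670 -0.0313 -0.7993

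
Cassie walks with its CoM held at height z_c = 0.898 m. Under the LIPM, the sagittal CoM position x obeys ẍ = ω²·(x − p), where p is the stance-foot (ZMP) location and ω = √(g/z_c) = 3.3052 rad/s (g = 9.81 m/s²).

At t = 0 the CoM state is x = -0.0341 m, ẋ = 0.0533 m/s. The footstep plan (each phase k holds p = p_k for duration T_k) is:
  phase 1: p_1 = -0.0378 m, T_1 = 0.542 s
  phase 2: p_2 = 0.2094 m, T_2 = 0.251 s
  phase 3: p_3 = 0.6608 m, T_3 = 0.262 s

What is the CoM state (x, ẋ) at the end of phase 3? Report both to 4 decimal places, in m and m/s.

x = -0.3431, ẋ = -2.5394

phase 1: p=-0.0378, T=0.542, ωT=1.791418, cosh=3.082339, sinh=2.915615; start (x,ẋ)=(-0.034100, 0.053300) → end (x,ẋ)=(0.020622, 0.199944)
phase 2: p=0.2094, T=0.251, ωT=0.829605, cosh=1.364317, sinh=0.928096; start (x,ẋ)=(0.020622, 0.199944) → end (x,ẋ)=(0.007991, -0.306296)
phase 3: p=0.6608, T=0.262, ωT=0.865962, cosh=1.398970, sinh=0.978323; start (x,ẋ)=(0.007991, -0.306296) → end (x,ẋ)=(-0.343122, -2.539392)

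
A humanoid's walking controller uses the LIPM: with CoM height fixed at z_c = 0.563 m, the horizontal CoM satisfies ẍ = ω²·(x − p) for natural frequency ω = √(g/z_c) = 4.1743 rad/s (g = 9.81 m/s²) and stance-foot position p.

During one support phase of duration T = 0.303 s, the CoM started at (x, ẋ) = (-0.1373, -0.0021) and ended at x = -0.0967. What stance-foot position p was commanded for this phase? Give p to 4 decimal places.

p = -0.1827

ωT = 4.1743·0.303 = 1.264813; cosh(ωT) = 1.912361, sinh(ωT) = 1.630069
x(T) = p + (x₀−p)·cosh(ωT) + (ẋ₀/ω)·sinh(ωT) ⇒ p·(1 − cosh) = x(T) − x₀·cosh − (ẋ₀/ω)·sinh
numerator   = -0.0967 − (-0.1373)·1.912361 − (-0.0021/4.1743)·1.630069 = 0.166687
denominator = 1 − 1.912361 = -0.912361
p = 0.166687 / -0.912361 = -0.1827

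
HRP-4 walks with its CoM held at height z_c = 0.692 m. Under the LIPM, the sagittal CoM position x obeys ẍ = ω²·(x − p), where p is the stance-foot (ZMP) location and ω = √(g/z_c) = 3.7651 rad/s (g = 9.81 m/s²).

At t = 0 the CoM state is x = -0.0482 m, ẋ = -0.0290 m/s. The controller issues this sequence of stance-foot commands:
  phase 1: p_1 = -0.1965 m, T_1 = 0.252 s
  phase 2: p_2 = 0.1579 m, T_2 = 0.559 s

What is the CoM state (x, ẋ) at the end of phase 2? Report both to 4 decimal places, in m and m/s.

phase 1: p=-0.1965, T=0.252, ωT=0.948805, cosh=1.484913, sinh=1.097709; start (x,ẋ)=(-0.048200, -0.029000) → end (x,ẋ)=(0.015258, 0.569859)
phase 2: p=0.1579, T=0.559, ωT=2.104691, cosh=4.163225, sinh=4.041342; start (x,ẋ)=(0.015258, 0.569859) → end (x,ẋ)=(0.175717, 0.201999)

x = 0.1757, ẋ = 0.2020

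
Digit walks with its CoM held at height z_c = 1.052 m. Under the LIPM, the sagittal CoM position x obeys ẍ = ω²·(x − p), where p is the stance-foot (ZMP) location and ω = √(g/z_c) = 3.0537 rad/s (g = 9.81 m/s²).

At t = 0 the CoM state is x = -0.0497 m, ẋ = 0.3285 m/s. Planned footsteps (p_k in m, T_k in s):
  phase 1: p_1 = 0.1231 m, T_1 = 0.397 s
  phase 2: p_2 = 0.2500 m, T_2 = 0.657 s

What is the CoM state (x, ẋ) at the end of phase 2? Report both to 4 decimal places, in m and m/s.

x = -1.0510, ẋ = -3.8866

phase 1: p=0.1231, T=0.397, ωT=1.212319, cosh=1.829388, sinh=1.531882; start (x,ẋ)=(-0.049700, 0.328500) → end (x,ẋ)=(-0.028227, -0.207388)
phase 2: p=0.2500, T=0.657, ωT=2.006281, cosh=3.785050, sinh=3.650562; start (x,ẋ)=(-0.028227, -0.207388) → end (x,ẋ)=(-1.051027, -3.886572)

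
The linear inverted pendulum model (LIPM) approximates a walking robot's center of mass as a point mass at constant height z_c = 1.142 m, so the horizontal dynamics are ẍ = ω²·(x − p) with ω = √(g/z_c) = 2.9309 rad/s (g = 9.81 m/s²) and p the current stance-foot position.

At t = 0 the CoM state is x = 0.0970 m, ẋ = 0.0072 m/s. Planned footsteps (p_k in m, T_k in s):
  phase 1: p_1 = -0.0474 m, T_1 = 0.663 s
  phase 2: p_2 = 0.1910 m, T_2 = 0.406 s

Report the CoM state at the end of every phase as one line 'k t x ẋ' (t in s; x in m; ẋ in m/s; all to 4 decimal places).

phase 1: p=-0.0474, T=0.663, ωT=1.943187, cosh=3.562104, sinh=3.418858; start (x,ẋ)=(0.097000, 0.007200) → end (x,ẋ)=(0.475367, 1.472583)
phase 2: p=0.1910, T=0.406, ωT=1.189945, cosh=1.795570, sinh=1.491332; start (x,ẋ)=(0.475367, 1.472583) → end (x,ẋ)=(1.450895, 3.887076)

1 0.6630 0.4754 1.4726
2 1.0690 1.4509 3.8871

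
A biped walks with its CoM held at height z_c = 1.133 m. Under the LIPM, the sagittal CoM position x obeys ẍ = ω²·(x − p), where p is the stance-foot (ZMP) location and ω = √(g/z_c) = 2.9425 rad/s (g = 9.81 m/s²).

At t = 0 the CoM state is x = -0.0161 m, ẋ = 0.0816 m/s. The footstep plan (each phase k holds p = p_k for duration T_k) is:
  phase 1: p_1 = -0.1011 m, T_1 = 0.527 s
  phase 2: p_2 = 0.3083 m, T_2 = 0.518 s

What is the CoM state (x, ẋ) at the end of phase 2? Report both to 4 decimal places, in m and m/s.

phase 1: p=-0.1011, T=0.527, ωT=1.550698, cosh=2.463429, sinh=2.251329; start (x,ẋ)=(-0.016100, 0.081600) → end (x,ẋ)=(0.170724, 0.764101)
phase 2: p=0.3083, T=0.518, ωT=1.524215, cosh=2.404665, sinh=2.186873; start (x,ẋ)=(0.170724, 0.764101) → end (x,ẋ)=(0.545358, 0.952125)

x = 0.5454, ẋ = 0.9521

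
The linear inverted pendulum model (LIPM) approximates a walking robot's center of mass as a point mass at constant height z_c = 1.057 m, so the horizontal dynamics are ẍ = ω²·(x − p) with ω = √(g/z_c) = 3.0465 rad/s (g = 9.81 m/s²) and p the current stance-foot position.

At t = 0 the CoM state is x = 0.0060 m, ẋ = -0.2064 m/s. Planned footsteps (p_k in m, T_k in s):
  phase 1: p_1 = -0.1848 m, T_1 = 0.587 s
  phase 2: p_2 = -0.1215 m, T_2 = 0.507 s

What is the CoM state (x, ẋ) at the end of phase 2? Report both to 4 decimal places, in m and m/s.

phase 1: p=-0.1848, T=0.587, ωT=1.788295, cosh=3.073249, sinh=2.906004; start (x,ẋ)=(0.006000, -0.206400) → end (x,ẋ)=(0.204694, 1.054861)
phase 2: p=-0.1215, T=0.507, ωT=1.544576, cosh=2.449692, sinh=2.236290; start (x,ẋ)=(0.204694, 1.054861) → end (x,ẋ)=(1.451899, 4.806400)

x = 1.4519, ẋ = 4.8064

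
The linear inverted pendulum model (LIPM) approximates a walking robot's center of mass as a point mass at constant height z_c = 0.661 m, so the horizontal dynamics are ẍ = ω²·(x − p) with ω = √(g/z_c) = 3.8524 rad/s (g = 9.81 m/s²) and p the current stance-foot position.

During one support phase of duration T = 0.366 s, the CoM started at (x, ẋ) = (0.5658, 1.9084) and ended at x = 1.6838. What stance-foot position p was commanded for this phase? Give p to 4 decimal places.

p = 0.4257

ωT = 3.8524·0.366 = 1.409978; cosh(ωT) = 2.170008, sinh(ωT) = 1.925859
x(T) = p + (x₀−p)·cosh(ωT) + (ẋ₀/ω)·sinh(ωT) ⇒ p·(1 − cosh) = x(T) − x₀·cosh − (ẋ₀/ω)·sinh
numerator   = 1.6838 − (0.5658)·2.170008 − (1.9084/3.8524)·1.925859 = -0.498022
denominator = 1 − 2.170008 = -1.170008
p = -0.498022 / -1.170008 = 0.4257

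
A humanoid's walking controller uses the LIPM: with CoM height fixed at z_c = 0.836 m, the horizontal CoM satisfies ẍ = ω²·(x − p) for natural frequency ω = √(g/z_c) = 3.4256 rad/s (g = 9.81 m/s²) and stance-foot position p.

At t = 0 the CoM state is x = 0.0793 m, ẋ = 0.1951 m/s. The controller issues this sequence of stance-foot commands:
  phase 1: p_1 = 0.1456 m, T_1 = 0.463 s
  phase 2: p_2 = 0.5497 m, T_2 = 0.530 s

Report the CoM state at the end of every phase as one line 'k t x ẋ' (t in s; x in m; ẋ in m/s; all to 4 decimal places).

1 0.4630 0.1102 -0.0350
2 0.9930 -0.8670 -4.6137

phase 1: p=0.1456, T=0.463, ωT=1.586053, cosh=2.544582, sinh=2.339849; start (x,ẋ)=(0.079300, 0.195100) → end (x,ẋ)=(0.110157, -0.034972)
phase 2: p=0.5497, T=0.530, ωT=1.815568, cosh=3.153655, sinh=2.990910; start (x,ẋ)=(0.110157, -0.034972) → end (x,ẋ)=(-0.867002, -4.613700)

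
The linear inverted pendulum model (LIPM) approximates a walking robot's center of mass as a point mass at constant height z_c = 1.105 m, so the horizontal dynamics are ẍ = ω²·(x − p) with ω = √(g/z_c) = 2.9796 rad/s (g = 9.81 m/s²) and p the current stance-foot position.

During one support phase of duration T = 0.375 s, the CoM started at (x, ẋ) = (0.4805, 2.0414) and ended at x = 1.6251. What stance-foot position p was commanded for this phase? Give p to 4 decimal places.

ωT = 2.9796·0.375 = 1.117350; cosh(ωT) = 1.691944, sinh(ωT) = 1.364799
x(T) = p + (x₀−p)·cosh(ωT) + (ẋ₀/ω)·sinh(ωT) ⇒ p·(1 − cosh) = x(T) − x₀·cosh − (ẋ₀/ω)·sinh
numerator   = 1.6251 − (0.4805)·1.691944 − (2.0414/2.9796)·1.364799 = -0.122938
denominator = 1 − 1.691944 = -0.691944
p = -0.122938 / -0.691944 = 0.1777

p = 0.1777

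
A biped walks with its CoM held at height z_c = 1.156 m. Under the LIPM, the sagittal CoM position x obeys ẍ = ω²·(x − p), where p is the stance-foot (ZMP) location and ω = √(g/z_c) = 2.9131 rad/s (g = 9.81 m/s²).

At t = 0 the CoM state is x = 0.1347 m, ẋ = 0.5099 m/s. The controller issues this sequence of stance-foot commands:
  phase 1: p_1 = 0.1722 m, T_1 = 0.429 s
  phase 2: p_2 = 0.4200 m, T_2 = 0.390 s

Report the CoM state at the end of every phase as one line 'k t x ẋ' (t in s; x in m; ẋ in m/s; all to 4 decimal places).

1 0.4290 0.3817 0.7877
2 0.8190 0.7319 1.1974

phase 1: p=0.1722, T=0.429, ωT=1.249720, cosh=1.887975, sinh=1.601390; start (x,ẋ)=(0.134700, 0.509900) → end (x,ẋ)=(0.381703, 0.787741)
phase 2: p=0.4200, T=0.390, ωT=1.136109, cosh=1.717846, sinh=1.396780; start (x,ẋ)=(0.381703, 0.787741) → end (x,ẋ)=(0.731920, 1.197389)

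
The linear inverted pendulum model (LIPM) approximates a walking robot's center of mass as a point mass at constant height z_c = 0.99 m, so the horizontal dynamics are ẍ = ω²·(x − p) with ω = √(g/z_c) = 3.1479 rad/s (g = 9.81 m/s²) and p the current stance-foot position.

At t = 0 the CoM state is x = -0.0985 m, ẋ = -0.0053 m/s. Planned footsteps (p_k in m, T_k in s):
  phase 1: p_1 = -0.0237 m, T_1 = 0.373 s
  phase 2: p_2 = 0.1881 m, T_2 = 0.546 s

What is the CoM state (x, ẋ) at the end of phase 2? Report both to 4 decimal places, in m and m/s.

x = -1.1137, ẋ = -3.9656

phase 1: p=-0.0237, T=0.373, ωT=1.174167, cosh=1.772261, sinh=1.463185; start (x,ẋ)=(-0.098500, -0.005300) → end (x,ẋ)=(-0.158729, -0.353919)
phase 2: p=0.1881, T=0.546, ωT=1.718753, cosh=2.878430, sinh=2.699141; start (x,ẋ)=(-0.158729, -0.353919) → end (x,ẋ)=(-1.113687, -3.965603)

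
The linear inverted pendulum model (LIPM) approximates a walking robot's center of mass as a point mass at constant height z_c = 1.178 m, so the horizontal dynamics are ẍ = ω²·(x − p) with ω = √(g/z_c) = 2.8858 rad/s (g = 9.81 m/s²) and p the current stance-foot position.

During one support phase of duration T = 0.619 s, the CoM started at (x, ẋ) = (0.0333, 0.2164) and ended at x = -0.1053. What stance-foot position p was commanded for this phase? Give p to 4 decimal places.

ωT = 2.8858·0.619 = 1.786310; cosh(ωT) = 3.067485, sinh(ωT) = 2.899908
x(T) = p + (x₀−p)·cosh(ωT) + (ẋ₀/ω)·sinh(ωT) ⇒ p·(1 − cosh) = x(T) − x₀·cosh − (ẋ₀/ω)·sinh
numerator   = -0.1053 − (0.0333)·3.067485 − (0.2164/2.8858)·2.899908 = -0.424905
denominator = 1 − 3.067485 = -2.067485
p = -0.424905 / -2.067485 = 0.2055

p = 0.2055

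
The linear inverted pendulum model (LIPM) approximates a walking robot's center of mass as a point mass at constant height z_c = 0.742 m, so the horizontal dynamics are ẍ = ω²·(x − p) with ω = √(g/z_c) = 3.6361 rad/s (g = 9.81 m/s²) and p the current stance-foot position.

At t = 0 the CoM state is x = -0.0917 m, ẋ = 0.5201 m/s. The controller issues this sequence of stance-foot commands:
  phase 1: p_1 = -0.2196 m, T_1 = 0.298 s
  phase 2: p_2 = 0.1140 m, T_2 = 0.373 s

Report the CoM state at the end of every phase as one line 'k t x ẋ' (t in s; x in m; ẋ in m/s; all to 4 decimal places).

1 0.2980 0.1782 1.4650
2 0.6710 0.9769 3.4548

phase 1: p=-0.2196, T=0.298, ωT=1.083558, cosh=1.646782, sinh=1.308393; start (x,ẋ)=(-0.091700, 0.520100) → end (x,ẋ)=(0.178173, 1.464969)
phase 2: p=0.1140, T=0.373, ωT=1.356265, cosh=2.069645, sinh=1.812024; start (x,ẋ)=(0.178173, 1.464969) → end (x,ẋ)=(0.976872, 3.454783)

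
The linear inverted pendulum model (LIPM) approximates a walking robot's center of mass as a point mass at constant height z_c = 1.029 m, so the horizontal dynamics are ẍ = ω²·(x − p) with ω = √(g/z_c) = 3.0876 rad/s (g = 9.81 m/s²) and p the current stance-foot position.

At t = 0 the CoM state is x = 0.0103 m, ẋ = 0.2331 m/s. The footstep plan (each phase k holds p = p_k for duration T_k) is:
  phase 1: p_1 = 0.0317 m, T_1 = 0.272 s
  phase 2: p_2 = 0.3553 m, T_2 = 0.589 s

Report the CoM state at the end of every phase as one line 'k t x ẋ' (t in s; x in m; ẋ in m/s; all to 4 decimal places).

phase 1: p=0.0317, T=0.272, ωT=0.839827, cosh=1.373876, sinh=0.942091; start (x,ẋ)=(0.010300, 0.233100) → end (x,ẋ)=(0.073423, 0.258002)
phase 2: p=0.3553, T=0.589, ωT=1.818596, cosh=3.162728, sinh=3.000474; start (x,ẋ)=(0.073423, 0.258002) → end (x,ẋ)=(-0.285479, -1.795395)

1 0.2720 0.0734 0.2580
2 0.8610 -0.2855 -1.7954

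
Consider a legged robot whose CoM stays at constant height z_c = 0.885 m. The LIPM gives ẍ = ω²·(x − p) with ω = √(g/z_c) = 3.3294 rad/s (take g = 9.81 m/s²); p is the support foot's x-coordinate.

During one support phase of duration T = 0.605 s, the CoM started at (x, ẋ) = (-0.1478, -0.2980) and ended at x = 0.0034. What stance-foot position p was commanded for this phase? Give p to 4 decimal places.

p = -0.3186

ωT = 3.3294·0.605 = 2.014287; cosh(ωT) = 3.814398, sinh(ωT) = 3.680983
x(T) = p + (x₀−p)·cosh(ωT) + (ẋ₀/ω)·sinh(ωT) ⇒ p·(1 − cosh) = x(T) − x₀·cosh − (ẋ₀/ω)·sinh
numerator   = 0.0034 − (-0.1478)·3.814398 − (-0.2980/3.3294)·3.680983 = 0.896637
denominator = 1 − 3.814398 = -2.814398
p = 0.896637 / -2.814398 = -0.3186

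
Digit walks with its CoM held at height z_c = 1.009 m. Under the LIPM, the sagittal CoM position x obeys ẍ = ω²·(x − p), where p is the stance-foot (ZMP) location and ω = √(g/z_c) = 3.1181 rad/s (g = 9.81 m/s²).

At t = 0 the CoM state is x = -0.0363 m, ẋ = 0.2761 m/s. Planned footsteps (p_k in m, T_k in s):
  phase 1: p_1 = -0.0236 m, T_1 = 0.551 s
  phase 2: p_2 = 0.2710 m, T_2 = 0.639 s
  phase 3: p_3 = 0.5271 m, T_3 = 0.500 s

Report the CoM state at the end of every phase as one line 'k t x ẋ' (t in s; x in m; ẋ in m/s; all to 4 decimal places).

1 0.5510 0.1787 0.6874
2 1.1900 0.7196 1.5318
3 1.6900 2.1211 5.1661

phase 1: p=-0.0236, T=0.551, ωT=1.718073, cosh=2.876595, sinh=2.697183; start (x,ẋ)=(-0.036300, 0.276100) → end (x,ẋ)=(0.178696, 0.687420)
phase 2: p=0.2710, T=0.639, ωT=1.992466, cosh=3.734977, sinh=3.598618; start (x,ẋ)=(0.178696, 0.687420) → end (x,ẋ)=(0.719602, 1.531769)
phase 3: p=0.5271, T=0.500, ωT=1.559050, cosh=2.482319, sinh=2.271983; start (x,ẋ)=(0.719602, 1.531769) → end (x,ẋ)=(2.121066, 5.166078)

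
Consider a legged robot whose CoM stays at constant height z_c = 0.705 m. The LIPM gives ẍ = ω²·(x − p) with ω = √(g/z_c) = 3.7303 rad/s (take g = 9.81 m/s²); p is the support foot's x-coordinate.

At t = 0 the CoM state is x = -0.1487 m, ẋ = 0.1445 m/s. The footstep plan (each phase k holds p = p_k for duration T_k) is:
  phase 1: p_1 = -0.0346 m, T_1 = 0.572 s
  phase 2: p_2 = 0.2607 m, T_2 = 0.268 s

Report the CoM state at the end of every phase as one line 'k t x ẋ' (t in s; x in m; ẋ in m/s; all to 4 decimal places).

phase 1: p=-0.0346, T=0.572, ωT=2.133732, cosh=4.282361, sinh=4.163966; start (x,ẋ)=(-0.148700, 0.144500) → end (x,ẋ)=(-0.361918, -1.153496)
phase 2: p=0.2607, T=0.268, ωT=0.999720, cosh=1.542752, sinh=1.174770; start (x,ẋ)=(-0.361918, -1.153496) → end (x,ẋ)=(-1.063112, -4.508025)

1 0.5720 -0.3619 -1.1535
2 0.8400 -1.0631 -4.5080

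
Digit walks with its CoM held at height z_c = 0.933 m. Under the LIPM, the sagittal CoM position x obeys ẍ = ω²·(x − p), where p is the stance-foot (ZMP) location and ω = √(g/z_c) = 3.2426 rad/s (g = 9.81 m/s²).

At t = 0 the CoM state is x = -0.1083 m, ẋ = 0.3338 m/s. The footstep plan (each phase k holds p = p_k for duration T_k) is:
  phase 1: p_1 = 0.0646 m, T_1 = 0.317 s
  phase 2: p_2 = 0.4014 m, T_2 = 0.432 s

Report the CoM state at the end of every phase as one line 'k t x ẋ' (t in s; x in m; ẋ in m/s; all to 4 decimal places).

1 0.3170 -0.0825 -0.1570
2 0.7490 -0.7325 -3.3289

phase 1: p=0.0646, T=0.317, ωT=1.027904, cosh=1.576479, sinh=1.218723; start (x,ẋ)=(-0.108300, 0.333800) → end (x,ẋ)=(-0.082515, -0.157043)
phase 2: p=0.4014, T=0.432, ωT=1.400803, cosh=2.152429, sinh=1.906030; start (x,ẋ)=(-0.082515, -0.157043) → end (x,ẋ)=(-0.732504, -3.328858)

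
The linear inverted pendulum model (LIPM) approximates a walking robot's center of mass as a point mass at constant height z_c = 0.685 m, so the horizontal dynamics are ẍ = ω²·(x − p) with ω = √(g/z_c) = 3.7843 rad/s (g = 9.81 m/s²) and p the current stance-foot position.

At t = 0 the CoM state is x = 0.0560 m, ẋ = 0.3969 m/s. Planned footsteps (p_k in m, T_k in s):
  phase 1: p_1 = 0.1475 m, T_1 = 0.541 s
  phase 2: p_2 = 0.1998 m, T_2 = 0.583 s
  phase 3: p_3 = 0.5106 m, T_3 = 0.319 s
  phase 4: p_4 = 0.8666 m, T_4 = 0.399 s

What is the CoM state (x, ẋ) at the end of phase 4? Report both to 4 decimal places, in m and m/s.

phase 1: p=0.1475, T=0.541, ωT=2.047306, cosh=3.938044, sinh=3.808961; start (x,ẋ)=(0.056000, 0.396900) → end (x,ẋ)=(0.186656, 0.244105)
phase 2: p=0.1998, T=0.583, ωT=2.206247, cosh=4.595841, sinh=4.485728; start (x,ẋ)=(0.186656, 0.244105) → end (x,ẋ)=(0.428741, 0.898737)
phase 3: p=0.5106, T=0.319, ωT=1.207192, cosh=1.821558, sinh=1.522522; start (x,ẋ)=(0.428741, 0.898737) → end (x,ẋ)=(0.723074, 1.165456)
phase 4: p=0.8666, T=0.399, ωT=1.509936, cosh=2.373682, sinh=2.152758; start (x,ẋ)=(0.723074, 1.165456) → end (x,ẋ)=(1.188903, 1.597163)

x = 1.1889, ẋ = 1.5972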